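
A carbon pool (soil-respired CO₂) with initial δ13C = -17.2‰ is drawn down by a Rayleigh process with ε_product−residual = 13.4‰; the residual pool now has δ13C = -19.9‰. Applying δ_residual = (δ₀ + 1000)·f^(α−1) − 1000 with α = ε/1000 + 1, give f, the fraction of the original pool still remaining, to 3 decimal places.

α − 1 = ε/1000 = 0.0134
(δ_res + 1000)/(δ₀ + 1000) = (-19.9 + 1000)/(-17.2 + 1000) = 980.1/982.8 = 0.997253
f = 0.997253^(1/0.0134) = exp(ln(0.997253)/0.0134) = exp(-0.00275/0.0134)
f = exp(-0.2053) = 0.8144

0.814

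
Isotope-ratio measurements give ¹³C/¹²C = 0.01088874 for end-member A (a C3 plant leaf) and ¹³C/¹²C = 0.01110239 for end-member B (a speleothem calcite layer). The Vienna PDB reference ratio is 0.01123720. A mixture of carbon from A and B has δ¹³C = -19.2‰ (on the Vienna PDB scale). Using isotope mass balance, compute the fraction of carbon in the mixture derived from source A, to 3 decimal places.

0.379

δ_A = (0.01088874/0.01123720 − 1)×1000 = (0.968990 − 1)×1000 = -31.010‰
δ_B = (0.01110239/0.01123720 − 1)×1000 = (0.988003 − 1)×1000 = -11.997‰
f_A = (δ_mix − δ_B)/(δ_A − δ_B) = (-19.2 − (-11.997))/(-31.010 − (-11.997))
f_A = -7.203 / -19.013 = 0.3789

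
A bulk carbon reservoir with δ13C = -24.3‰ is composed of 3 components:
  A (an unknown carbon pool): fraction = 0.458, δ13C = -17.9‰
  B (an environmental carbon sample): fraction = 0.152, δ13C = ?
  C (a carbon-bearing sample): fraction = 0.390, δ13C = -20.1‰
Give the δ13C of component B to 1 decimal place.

-54.4‰

Isotope mass balance: δ_bulk = Σ fᵢ·δᵢ.
-24.3 = 0.458×(-17.9) + 0.152×δ_B + 0.390×(-20.1)
0.152·δ_B = -24.3 − (-16.037) = -8.263
δ_B = -8.263 / 0.152 = -54.36‰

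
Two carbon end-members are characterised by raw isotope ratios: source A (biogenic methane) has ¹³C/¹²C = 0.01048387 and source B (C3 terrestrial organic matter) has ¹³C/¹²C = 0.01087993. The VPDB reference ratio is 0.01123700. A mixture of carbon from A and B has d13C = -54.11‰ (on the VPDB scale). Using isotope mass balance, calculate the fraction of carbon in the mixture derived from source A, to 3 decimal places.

δ_A = (0.01048387/0.01123700 − 1)×1000 = (0.932978 − 1)×1000 = -67.022‰
δ_B = (0.01087993/0.01123700 − 1)×1000 = (0.968224 − 1)×1000 = -31.776‰
f_A = (δ_mix − δ_B)/(δ_A − δ_B) = (-54.11 − (-31.776))/(-67.022 − (-31.776))
f_A = -22.334 / -35.246 = 0.6337

0.634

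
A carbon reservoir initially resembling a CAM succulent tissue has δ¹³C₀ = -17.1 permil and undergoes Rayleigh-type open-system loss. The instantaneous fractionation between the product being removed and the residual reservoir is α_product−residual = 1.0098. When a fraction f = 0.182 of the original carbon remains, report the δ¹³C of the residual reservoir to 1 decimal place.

Rayleigh residual: δ_res = (δ₀ + 1000)·f^(α−1) − 1000
α − 1 = 0.00980
f^(α−1) = 0.182^(0.00980) = 0.983442
δ_res = (-17.1 + 1000) × 0.983442 − 1000 = 966.625 − 1000 = -33.37 permil

-33.4 permil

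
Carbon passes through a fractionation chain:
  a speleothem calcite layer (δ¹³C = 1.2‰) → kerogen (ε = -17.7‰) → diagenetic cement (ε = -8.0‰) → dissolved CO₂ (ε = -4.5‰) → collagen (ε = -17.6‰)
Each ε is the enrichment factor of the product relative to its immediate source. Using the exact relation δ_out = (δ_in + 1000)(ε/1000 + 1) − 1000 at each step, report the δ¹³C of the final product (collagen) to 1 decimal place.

-45.9‰

step 1: δ = (1.20 + 1000)·(-17.7/1000 + 1) − 1000 = -16.52‰
step 2: δ = (-16.52 + 1000)·(-8.0/1000 + 1) − 1000 = -24.39‰
step 3: δ = (-24.39 + 1000)·(-4.5/1000 + 1) − 1000 = -28.78‰
step 4: δ = (-28.78 + 1000)·(-17.6/1000 + 1) − 1000 = -45.87‰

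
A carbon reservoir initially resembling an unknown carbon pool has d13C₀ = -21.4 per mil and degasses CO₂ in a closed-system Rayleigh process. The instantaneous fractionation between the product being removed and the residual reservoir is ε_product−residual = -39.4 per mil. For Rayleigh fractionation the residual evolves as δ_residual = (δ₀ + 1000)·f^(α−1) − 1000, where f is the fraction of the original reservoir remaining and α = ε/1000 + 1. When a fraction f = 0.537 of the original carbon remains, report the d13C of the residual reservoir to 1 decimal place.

Rayleigh residual: δ_res = (δ₀ + 1000)·f^(α−1) − 1000
α = ε/1000 + 1 = 0.96060, so α − 1 = -0.03940
f^(α−1) = 0.537^(-0.03940) = 1.024800
δ_res = (-21.4 + 1000) × 1.024800 − 1000 = 1002.869 − 1000 = 2.87 per mil

2.9 per mil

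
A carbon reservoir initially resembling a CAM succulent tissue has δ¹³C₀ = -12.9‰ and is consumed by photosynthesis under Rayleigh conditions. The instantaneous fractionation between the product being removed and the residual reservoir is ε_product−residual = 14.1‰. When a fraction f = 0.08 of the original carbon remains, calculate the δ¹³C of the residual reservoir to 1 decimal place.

Rayleigh residual: δ_res = (δ₀ + 1000)·f^(α−1) − 1000
α = ε/1000 + 1 = 1.01410, so α − 1 = 0.01410
f^(α−1) = 0.08^(0.01410) = 0.965014
δ_res = (-12.9 + 1000) × 0.965014 − 1000 = 952.565 − 1000 = -47.43‰

-47.4‰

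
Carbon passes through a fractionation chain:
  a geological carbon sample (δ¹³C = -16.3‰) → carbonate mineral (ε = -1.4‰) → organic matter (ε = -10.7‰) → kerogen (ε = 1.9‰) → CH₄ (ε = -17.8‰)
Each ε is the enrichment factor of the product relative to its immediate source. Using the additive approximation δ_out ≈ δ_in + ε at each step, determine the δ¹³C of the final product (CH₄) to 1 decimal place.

-44.3‰

step 1: δ ≈ -16.3 + (-1.4) = -17.7‰
step 2: δ ≈ -17.7 + (-10.7) = -28.4‰
step 3: δ ≈ -28.4 + (1.9) = -26.5‰
step 4: δ ≈ -26.5 + (-17.8) = -44.3‰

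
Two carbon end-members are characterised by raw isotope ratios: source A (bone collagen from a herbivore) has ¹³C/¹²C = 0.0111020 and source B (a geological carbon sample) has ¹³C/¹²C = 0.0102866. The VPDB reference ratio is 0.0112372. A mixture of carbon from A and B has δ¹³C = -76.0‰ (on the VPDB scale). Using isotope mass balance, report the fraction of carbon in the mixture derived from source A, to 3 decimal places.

δ_A = (0.0111020/0.0112372 − 1)×1000 = (0.987969 − 1)×1000 = -12.031‰
δ_B = (0.0102866/0.0112372 − 1)×1000 = (0.915406 − 1)×1000 = -84.594‰
f_A = (δ_mix − δ_B)/(δ_A − δ_B) = (-76.0 − (-84.594))/(-12.031 − (-84.594))
f_A = 8.594 / 72.563 = 0.1184

0.118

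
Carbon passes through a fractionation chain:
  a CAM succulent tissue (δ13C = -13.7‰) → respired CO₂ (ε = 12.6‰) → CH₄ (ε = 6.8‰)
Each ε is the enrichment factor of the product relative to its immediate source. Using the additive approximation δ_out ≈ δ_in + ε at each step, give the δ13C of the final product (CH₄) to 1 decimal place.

5.7‰

step 1: δ ≈ -13.7 + (12.6) = -1.1‰
step 2: δ ≈ -1.1 + (6.8) = 5.7‰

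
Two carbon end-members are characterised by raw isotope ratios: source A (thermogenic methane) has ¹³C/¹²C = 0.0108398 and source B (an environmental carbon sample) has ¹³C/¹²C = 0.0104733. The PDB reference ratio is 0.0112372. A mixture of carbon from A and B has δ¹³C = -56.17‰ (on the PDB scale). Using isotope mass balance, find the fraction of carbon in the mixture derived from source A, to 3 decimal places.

0.362

δ_A = (0.0108398/0.0112372 − 1)×1000 = (0.964635 − 1)×1000 = -35.365‰
δ_B = (0.0104733/0.0112372 − 1)×1000 = (0.932020 − 1)×1000 = -67.980‰
f_A = (δ_mix − δ_B)/(δ_A − δ_B) = (-56.17 − (-67.980))/(-35.365 − (-67.980))
f_A = 11.810 / 32.615 = 0.3621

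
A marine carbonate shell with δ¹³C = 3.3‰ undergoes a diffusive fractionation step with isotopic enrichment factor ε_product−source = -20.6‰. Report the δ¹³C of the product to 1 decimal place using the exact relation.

-17.4‰

Exactly, δ_product = (δ_source + 1000)·(ε/1000 + 1) − 1000.
δ_product = (3.3 + 1000) × (-20.6/1000 + 1) − 1000
δ_product = -17.37‰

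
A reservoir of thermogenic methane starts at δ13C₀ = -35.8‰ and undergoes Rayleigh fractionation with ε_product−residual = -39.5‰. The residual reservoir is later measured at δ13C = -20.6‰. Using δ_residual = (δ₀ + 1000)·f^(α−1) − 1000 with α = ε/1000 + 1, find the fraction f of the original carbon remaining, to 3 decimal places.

α − 1 = ε/1000 = -0.0395
(δ_res + 1000)/(δ₀ + 1000) = (-20.6 + 1000)/(-35.8 + 1000) = 979.4/964.2 = 1.015764
f = 1.015764^(1/-0.0395) = exp(ln(1.015764)/-0.0395) = exp(0.01564/-0.0395)
f = exp(-0.3960) = 0.6730

0.673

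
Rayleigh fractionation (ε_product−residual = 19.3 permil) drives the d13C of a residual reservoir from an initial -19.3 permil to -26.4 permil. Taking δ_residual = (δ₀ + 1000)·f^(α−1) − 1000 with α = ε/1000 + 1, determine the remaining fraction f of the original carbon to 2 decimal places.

α − 1 = ε/1000 = 0.0193
(δ_res + 1000)/(δ₀ + 1000) = (-26.4 + 1000)/(-19.3 + 1000) = 973.6/980.7 = 0.992760
f = 0.992760^(1/0.0193) = exp(ln(0.992760)/0.0193) = exp(-0.00727/0.0193)
f = exp(-0.3765) = 0.6863

0.69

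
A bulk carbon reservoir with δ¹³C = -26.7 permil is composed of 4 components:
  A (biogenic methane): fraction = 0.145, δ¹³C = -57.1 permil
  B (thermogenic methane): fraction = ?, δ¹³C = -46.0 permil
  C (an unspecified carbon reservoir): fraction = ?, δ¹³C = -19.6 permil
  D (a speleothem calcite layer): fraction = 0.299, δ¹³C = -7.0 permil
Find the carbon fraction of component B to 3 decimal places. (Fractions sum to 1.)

0.206

Let f_B and f_C be the unknown fractions; fractions sum to 1 so f_B + f_C = 0.556.
Mass balance: Σ fᵢ·δᵢ = δ_bulk ⇒ f_B·(-46.0) + f_C·(-19.6) = -26.7 − (-10.372) = -16.328
Substitute f_C = 0.556 − f_B:
f_B·(-46.0 − -19.6) = -16.328 − 0.556×(-19.6) = -5.430
f_B = -5.430 / -26.4 = 0.2057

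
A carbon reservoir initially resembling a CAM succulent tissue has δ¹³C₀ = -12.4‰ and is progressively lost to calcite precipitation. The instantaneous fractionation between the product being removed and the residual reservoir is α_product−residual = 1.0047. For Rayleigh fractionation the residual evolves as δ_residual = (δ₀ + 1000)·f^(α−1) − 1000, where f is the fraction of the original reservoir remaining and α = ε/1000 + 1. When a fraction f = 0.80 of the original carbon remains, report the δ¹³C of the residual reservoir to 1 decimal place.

-13.4‰

Rayleigh residual: δ_res = (δ₀ + 1000)·f^(α−1) − 1000
α − 1 = 0.00470
f^(α−1) = 0.80^(0.00470) = 0.998952
δ_res = (-12.4 + 1000) × 0.998952 − 1000 = 986.565 − 1000 = -13.44‰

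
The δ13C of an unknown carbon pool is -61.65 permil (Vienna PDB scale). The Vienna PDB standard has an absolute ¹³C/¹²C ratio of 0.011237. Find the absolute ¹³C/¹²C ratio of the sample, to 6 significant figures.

R_sample = R_standard × (δ13C/1000 + 1)
R_sample = 0.011237 × (-61.65/1000 + 1) = 0.011237 × 0.938350
R_sample = 0.0105442

0.0105442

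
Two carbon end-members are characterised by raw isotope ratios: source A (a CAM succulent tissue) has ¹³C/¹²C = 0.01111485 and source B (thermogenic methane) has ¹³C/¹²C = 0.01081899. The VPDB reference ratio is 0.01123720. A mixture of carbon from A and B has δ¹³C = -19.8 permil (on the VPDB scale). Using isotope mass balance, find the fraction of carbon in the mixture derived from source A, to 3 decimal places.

0.662

δ_A = (0.01111485/0.01123720 − 1)×1000 = (0.989112 − 1)×1000 = -10.888 permil
δ_B = (0.01081899/0.01123720 − 1)×1000 = (0.962783 − 1)×1000 = -37.217 permil
f_A = (δ_mix − δ_B)/(δ_A − δ_B) = (-19.8 − (-37.217))/(-10.888 − (-37.217))
f_A = 17.417 / 26.329 = 0.6615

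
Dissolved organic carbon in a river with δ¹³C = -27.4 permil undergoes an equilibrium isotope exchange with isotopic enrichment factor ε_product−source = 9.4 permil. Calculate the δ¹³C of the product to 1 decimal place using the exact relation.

To first order, δ_product ≈ δ_source + ε = -18.0 permil.
Exactly, δ_product = (δ_source + 1000)·(ε/1000 + 1) − 1000.
δ_product = (-27.4 + 1000) × (9.4/1000 + 1) − 1000
δ_product = -18.26 permil

-18.3 permil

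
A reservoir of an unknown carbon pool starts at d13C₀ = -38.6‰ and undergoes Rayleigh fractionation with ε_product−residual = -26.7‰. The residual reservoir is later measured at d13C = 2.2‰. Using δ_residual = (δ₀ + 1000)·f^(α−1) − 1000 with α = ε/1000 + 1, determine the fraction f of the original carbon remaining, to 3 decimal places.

0.211

α − 1 = ε/1000 = -0.0267
(δ_res + 1000)/(δ₀ + 1000) = (2.2 + 1000)/(-38.6 + 1000) = 1002.2/961.4 = 1.042438
f = 1.042438^(1/-0.0267) = exp(ln(1.042438)/-0.0267) = exp(0.04156/-0.0267)
f = exp(-1.5566) = 0.2108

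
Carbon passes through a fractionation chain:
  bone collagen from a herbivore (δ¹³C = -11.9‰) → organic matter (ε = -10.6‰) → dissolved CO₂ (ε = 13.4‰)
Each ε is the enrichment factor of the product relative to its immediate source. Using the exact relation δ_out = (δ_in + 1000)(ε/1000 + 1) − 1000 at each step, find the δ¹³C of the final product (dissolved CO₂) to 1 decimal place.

-9.3‰

step 1: δ = (-11.90 + 1000)·(-10.6/1000 + 1) − 1000 = -22.37‰
step 2: δ = (-22.37 + 1000)·(13.4/1000 + 1) − 1000 = -9.27‰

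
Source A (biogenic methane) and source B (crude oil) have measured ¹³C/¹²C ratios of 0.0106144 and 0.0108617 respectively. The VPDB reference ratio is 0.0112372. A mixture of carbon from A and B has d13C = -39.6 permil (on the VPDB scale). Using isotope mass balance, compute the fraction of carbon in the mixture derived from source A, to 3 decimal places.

0.281

δ_A = (0.0106144/0.0112372 − 1)×1000 = (0.944577 − 1)×1000 = -55.423 permil
δ_B = (0.0108617/0.0112372 − 1)×1000 = (0.966584 − 1)×1000 = -33.416 permil
f_A = (δ_mix − δ_B)/(δ_A − δ_B) = (-39.6 − (-33.416))/(-55.423 − (-33.416))
f_A = -6.184 / -22.007 = 0.2810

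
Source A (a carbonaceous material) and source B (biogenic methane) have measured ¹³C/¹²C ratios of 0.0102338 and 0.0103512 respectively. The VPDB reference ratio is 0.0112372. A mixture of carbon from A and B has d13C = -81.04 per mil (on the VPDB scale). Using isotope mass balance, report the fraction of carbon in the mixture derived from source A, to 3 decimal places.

δ_A = (0.0102338/0.0112372 − 1)×1000 = (0.910707 − 1)×1000 = -89.293 per mil
δ_B = (0.0103512/0.0112372 − 1)×1000 = (0.921155 − 1)×1000 = -78.845 per mil
f_A = (δ_mix − δ_B)/(δ_A − δ_B) = (-81.04 − (-78.845))/(-89.293 − (-78.845))
f_A = -2.195 / -10.447 = 0.2101

0.210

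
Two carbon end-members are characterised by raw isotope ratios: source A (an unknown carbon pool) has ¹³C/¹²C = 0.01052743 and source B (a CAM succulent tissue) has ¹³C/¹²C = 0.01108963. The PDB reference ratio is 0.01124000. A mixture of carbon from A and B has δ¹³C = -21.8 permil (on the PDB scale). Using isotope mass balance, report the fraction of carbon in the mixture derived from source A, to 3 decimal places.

δ_A = (0.01052743/0.01124000 − 1)×1000 = (0.936604 − 1)×1000 = -63.396 permil
δ_B = (0.01108963/0.01124000 − 1)×1000 = (0.986622 − 1)×1000 = -13.378 permil
f_A = (δ_mix − δ_B)/(δ_A − δ_B) = (-21.8 − (-13.378))/(-63.396 − (-13.378))
f_A = -8.422 / -50.018 = 0.1684

0.168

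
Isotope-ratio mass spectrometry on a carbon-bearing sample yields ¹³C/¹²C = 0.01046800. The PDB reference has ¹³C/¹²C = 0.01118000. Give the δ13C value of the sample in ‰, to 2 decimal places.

δ13C = (R_sample / R_standard − 1) × 1000
R_sample / R_standard = 0.01046800 / 0.01118000 = 0.936315
δ13C = (0.936315 − 1) × 1000 = -63.685‰

-63.69‰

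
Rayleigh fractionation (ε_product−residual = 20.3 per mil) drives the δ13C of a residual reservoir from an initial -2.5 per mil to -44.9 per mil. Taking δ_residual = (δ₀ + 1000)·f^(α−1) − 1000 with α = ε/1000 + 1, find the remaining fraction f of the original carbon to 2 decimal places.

α − 1 = ε/1000 = 0.0203
(δ_res + 1000)/(δ₀ + 1000) = (-44.9 + 1000)/(-2.5 + 1000) = 955.1/997.5 = 0.957494
f = 0.957494^(1/0.0203) = exp(ln(0.957494)/0.0203) = exp(-0.04344/0.0203)
f = exp(-2.1397) = 0.1177

0.12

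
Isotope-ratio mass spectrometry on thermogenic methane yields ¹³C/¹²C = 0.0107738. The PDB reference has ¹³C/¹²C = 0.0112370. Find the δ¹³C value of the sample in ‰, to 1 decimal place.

δ¹³C = (R_sample / R_standard − 1) × 1000
R_sample / R_standard = 0.0107738 / 0.0112370 = 0.958779
δ¹³C = (0.958779 − 1) × 1000 = -41.22‰

-41.2‰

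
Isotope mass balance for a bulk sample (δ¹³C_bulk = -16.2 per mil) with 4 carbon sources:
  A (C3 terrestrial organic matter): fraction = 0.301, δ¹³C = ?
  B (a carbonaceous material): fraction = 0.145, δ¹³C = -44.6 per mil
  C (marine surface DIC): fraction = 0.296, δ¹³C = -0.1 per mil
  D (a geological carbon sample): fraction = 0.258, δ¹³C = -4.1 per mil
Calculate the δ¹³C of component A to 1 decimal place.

Isotope mass balance: δ_bulk = Σ fᵢ·δᵢ.
-16.2 = 0.301×δ_A + 0.145×(-44.6) + 0.296×(-0.1) + 0.258×(-4.1)
0.301·δ_A = -16.2 − (-7.554) = -8.646
δ_A = -8.646 / 0.301 = -28.72 per mil

-28.7 per mil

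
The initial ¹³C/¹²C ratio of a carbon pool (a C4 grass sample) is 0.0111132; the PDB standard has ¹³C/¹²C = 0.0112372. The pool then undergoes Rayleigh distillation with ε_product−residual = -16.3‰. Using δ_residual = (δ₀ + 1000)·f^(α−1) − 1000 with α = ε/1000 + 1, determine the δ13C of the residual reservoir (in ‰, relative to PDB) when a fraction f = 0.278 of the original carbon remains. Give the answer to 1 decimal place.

δ₀ = (0.0111132/0.0112372 − 1)×1000 = (0.988965 − 1)×1000 = -11.035‰
α − 1 = ε/1000 = -0.0163
f^(α−1) = 0.278^(-0.0163) = 1.021085
δ_res = (-11.035 + 1000) × 1.021085 − 1000 = 1009.818 − 1000 = 9.82‰

9.8‰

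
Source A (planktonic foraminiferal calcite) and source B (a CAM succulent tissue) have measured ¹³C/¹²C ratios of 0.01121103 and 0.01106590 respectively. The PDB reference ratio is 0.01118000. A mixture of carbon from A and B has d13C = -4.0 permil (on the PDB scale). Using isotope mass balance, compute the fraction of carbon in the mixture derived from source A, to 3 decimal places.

δ_A = (0.01121103/0.01118000 − 1)×1000 = (1.002775 − 1)×1000 = 2.775 permil
δ_B = (0.01106590/0.01118000 − 1)×1000 = (0.989794 − 1)×1000 = -10.206 permil
f_A = (δ_mix − δ_B)/(δ_A − δ_B) = (-4.0 − (-10.206))/(2.775 − (-10.206))
f_A = 6.206 / 12.981 = 0.4781

0.478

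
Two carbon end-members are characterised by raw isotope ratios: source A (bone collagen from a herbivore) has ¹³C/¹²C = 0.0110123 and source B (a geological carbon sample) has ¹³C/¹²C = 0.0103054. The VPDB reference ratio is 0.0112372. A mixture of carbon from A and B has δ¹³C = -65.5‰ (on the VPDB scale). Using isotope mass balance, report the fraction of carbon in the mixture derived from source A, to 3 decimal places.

0.277

δ_A = (0.0110123/0.0112372 − 1)×1000 = (0.979986 − 1)×1000 = -20.014‰
δ_B = (0.0103054/0.0112372 − 1)×1000 = (0.917079 − 1)×1000 = -82.921‰
f_A = (δ_mix − δ_B)/(δ_A − δ_B) = (-65.5 − (-82.921))/(-20.014 − (-82.921))
f_A = 17.421 / 62.907 = 0.2769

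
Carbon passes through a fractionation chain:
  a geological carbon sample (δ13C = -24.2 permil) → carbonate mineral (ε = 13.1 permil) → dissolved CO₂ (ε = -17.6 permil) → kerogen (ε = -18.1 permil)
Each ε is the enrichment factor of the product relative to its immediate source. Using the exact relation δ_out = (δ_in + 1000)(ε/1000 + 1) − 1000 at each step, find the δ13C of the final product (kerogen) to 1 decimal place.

-46.4 permil

step 1: δ = (-24.20 + 1000)·(13.1/1000 + 1) − 1000 = -11.42 permil
step 2: δ = (-11.42 + 1000)·(-17.6/1000 + 1) − 1000 = -28.82 permil
step 3: δ = (-28.82 + 1000)·(-18.1/1000 + 1) − 1000 = -46.39 permil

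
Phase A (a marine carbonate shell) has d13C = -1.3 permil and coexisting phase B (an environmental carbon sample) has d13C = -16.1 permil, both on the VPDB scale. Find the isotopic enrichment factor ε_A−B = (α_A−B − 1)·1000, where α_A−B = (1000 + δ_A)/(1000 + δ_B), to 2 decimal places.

15.04 permil

α_A−B = (1000 + -1.3) / (1000 + -16.1) = 998.7 / 983.9 = 1.015042
ε_A−B = (1.015042 − 1) × 1000 = 15.042 permil
(The approximation ε ≈ δ_A − δ_B would give 14.8 permil.)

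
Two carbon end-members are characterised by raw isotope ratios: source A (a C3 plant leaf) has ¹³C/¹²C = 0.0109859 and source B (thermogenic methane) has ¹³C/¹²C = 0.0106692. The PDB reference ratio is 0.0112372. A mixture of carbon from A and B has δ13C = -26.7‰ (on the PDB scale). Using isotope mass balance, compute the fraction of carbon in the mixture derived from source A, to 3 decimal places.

δ_A = (0.0109859/0.0112372 − 1)×1000 = (0.977637 − 1)×1000 = -22.363‰
δ_B = (0.0106692/0.0112372 − 1)×1000 = (0.949454 − 1)×1000 = -50.546‰
f_A = (δ_mix − δ_B)/(δ_A − δ_B) = (-26.7 − (-50.546))/(-22.363 − (-50.546))
f_A = 23.846 / 28.183 = 0.8461

0.846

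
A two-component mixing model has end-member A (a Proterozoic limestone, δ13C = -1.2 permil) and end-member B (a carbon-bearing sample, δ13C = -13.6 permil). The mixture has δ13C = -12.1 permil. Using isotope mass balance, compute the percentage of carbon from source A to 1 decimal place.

12.1%

δ_mix = f_A·δ_A + (1 − f_A)·δ_B  ⇒  f_A = (δ_mix − δ_B)/(δ_A − δ_B)
f_A = (-12.1 − (-13.6)) / (-1.2 − (-13.6))
f_A = 1.5 / 12.4 = 0.1210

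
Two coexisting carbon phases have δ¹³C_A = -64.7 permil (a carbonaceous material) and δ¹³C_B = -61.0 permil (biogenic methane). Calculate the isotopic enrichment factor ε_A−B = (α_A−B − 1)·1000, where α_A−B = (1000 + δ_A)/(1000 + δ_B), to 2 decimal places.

-3.94 permil

α_A−B = (1000 + -64.7) / (1000 + -61.0) = 935.3 / 939.0 = 0.996060
ε_A−B = (0.996060 − 1) × 1000 = -3.940 permil
(The approximation ε ≈ δ_A − δ_B would give -3.7 permil.)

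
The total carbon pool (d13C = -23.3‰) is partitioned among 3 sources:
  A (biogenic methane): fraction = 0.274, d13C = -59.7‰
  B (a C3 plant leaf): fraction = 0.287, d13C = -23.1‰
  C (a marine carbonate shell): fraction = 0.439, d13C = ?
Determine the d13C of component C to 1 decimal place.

-0.7‰

Isotope mass balance: δ_bulk = Σ fᵢ·δᵢ.
-23.3 = 0.274×(-59.7) + 0.287×(-23.1) + 0.439×δ_C
0.439·δ_C = -23.3 − (-22.988) = -0.312
δ_C = -0.312 / 0.439 = -0.71‰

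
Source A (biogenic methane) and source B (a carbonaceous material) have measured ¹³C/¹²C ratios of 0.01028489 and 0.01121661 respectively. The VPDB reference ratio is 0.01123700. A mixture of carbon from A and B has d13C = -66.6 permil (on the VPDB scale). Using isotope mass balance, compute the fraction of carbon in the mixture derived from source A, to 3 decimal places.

δ_A = (0.01028489/0.01123700 − 1)×1000 = (0.915270 − 1)×1000 = -84.730 permil
δ_B = (0.01121661/0.01123700 − 1)×1000 = (0.998185 − 1)×1000 = -1.815 permil
f_A = (δ_mix − δ_B)/(δ_A − δ_B) = (-66.6 − (-1.815))/(-84.730 − (-1.815))
f_A = -64.785 / -82.915 = 0.7813

0.781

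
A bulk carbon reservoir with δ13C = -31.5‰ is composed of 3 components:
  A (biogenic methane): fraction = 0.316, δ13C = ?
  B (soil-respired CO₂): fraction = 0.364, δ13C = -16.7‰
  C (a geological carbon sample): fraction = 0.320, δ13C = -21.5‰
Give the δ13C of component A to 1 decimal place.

Isotope mass balance: δ_bulk = Σ fᵢ·δᵢ.
-31.5 = 0.316×δ_A + 0.364×(-16.7) + 0.320×(-21.5)
0.316·δ_A = -31.5 − (-12.959) = -18.541
δ_A = -18.541 / 0.316 = -58.67‰

-58.7‰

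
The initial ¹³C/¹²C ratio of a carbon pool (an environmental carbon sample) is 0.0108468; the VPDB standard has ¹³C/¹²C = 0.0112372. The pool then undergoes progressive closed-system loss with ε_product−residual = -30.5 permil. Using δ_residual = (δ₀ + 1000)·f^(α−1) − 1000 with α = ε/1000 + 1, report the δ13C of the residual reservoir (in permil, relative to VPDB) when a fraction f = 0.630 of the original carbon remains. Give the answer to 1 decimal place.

-21.0 permil

δ₀ = (0.0108468/0.0112372 − 1)×1000 = (0.965258 − 1)×1000 = -34.742 permil
α − 1 = ε/1000 = -0.0305
f^(α−1) = 0.630^(-0.0305) = 1.014192
δ_res = (-34.742 + 1000) × 1.014192 − 1000 = 978.957 − 1000 = -21.04 permil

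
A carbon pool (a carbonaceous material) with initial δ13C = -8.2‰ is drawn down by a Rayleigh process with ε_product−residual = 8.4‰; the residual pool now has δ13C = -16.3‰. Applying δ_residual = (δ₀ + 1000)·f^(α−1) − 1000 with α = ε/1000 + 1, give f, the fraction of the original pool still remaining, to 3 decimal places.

α − 1 = ε/1000 = 0.0084
(δ_res + 1000)/(δ₀ + 1000) = (-16.3 + 1000)/(-8.2 + 1000) = 983.7/991.8 = 0.991833
f = 0.991833^(1/0.0084) = exp(ln(0.991833)/0.0084) = exp(-0.00820/0.0084)
f = exp(-0.9763) = 0.3767

0.377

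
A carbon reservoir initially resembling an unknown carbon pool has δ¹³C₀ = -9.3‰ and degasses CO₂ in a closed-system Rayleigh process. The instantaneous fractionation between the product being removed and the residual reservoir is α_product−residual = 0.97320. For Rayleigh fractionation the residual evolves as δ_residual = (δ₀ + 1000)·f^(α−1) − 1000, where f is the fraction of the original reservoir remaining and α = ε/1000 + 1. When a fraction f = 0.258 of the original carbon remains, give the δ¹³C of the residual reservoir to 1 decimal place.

27.3‰

Rayleigh residual: δ_res = (δ₀ + 1000)·f^(α−1) − 1000
α − 1 = -0.02680
f^(α−1) = 0.258^(-0.02680) = 1.036976
δ_res = (-9.3 + 1000) × 1.036976 − 1000 = 1027.332 − 1000 = 27.33‰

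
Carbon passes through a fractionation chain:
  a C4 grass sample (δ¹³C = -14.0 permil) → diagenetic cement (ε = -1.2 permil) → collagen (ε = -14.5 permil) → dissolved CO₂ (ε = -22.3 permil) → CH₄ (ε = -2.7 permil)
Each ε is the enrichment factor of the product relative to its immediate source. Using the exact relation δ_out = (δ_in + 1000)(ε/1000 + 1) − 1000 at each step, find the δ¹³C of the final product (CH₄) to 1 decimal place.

-53.7 permil

step 1: δ = (-14.00 + 1000)·(-1.2/1000 + 1) − 1000 = -15.18 permil
step 2: δ = (-15.18 + 1000)·(-14.5/1000 + 1) − 1000 = -29.46 permil
step 3: δ = (-29.46 + 1000)·(-22.3/1000 + 1) − 1000 = -51.11 permil
step 4: δ = (-51.11 + 1000)·(-2.7/1000 + 1) − 1000 = -53.67 permil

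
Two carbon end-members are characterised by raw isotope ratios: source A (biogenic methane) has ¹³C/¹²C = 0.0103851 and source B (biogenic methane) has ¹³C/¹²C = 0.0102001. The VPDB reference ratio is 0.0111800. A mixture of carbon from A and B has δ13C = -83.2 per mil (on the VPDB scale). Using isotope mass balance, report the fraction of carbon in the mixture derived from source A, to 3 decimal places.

0.269

δ_A = (0.0103851/0.0111800 − 1)×1000 = (0.928900 − 1)×1000 = -71.100 per mil
δ_B = (0.0102001/0.0111800 − 1)×1000 = (0.912352 − 1)×1000 = -87.648 per mil
f_A = (δ_mix − δ_B)/(δ_A − δ_B) = (-83.2 − (-87.648))/(-71.100 − (-87.648))
f_A = 4.448 / 16.547 = 0.2688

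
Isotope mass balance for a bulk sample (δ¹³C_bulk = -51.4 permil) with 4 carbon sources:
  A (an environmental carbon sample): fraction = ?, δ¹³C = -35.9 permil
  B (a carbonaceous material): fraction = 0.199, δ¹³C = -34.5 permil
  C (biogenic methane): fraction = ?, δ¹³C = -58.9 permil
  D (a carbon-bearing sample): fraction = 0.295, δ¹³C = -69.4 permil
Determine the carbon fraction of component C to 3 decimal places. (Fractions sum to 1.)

0.256

Let f_C and f_A be the unknown fractions; fractions sum to 1 so f_C + f_A = 0.506.
Mass balance: Σ fᵢ·δᵢ = δ_bulk ⇒ f_C·(-58.9) + f_A·(-35.9) = -51.4 − (-27.338) = -24.061
Substitute f_A = 0.506 − f_C:
f_C·(-58.9 − -35.9) = -24.061 − 0.506×(-35.9) = -5.896
f_C = -5.896 / -23.0 = 0.2564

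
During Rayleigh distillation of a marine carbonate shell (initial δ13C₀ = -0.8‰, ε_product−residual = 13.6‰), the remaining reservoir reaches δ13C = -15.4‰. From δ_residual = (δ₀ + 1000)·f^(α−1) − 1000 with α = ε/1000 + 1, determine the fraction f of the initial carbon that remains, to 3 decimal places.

α − 1 = ε/1000 = 0.0136
(δ_res + 1000)/(δ₀ + 1000) = (-15.4 + 1000)/(-0.8 + 1000) = 984.6/999.2 = 0.985388
f = 0.985388^(1/0.0136) = exp(ln(0.985388)/0.0136) = exp(-0.01472/0.0136)
f = exp(-1.0823) = 0.3388

0.339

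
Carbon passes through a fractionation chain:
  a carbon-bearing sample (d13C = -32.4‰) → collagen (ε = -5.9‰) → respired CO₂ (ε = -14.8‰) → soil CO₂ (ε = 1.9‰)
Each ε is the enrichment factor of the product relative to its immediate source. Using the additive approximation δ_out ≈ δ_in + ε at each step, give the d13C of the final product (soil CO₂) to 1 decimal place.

step 1: δ ≈ -32.4 + (-5.9) = -38.3‰
step 2: δ ≈ -38.3 + (-14.8) = -53.1‰
step 3: δ ≈ -53.1 + (1.9) = -51.2‰

-51.2‰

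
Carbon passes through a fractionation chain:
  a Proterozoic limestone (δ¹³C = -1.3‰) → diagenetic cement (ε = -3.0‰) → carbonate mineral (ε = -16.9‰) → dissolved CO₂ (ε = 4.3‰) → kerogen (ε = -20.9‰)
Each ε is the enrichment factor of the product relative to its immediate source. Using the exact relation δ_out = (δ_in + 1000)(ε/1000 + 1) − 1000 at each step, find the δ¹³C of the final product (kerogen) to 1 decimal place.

-37.5‰

step 1: δ = (-1.30 + 1000)·(-3.0/1000 + 1) − 1000 = -4.30‰
step 2: δ = (-4.30 + 1000)·(-16.9/1000 + 1) − 1000 = -21.12‰
step 3: δ = (-21.12 + 1000)·(4.3/1000 + 1) − 1000 = -16.91‰
step 4: δ = (-16.91 + 1000)·(-20.9/1000 + 1) − 1000 = -37.46‰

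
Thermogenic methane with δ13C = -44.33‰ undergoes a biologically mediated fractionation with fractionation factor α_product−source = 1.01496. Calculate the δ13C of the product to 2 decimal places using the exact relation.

δ_product = (δ_source + 1000)·α − 1000
δ_product = (-44.33 + 1000) × 1.01496 − 1000
δ_product = 969.967 − 1000 = -30.033‰

-30.03‰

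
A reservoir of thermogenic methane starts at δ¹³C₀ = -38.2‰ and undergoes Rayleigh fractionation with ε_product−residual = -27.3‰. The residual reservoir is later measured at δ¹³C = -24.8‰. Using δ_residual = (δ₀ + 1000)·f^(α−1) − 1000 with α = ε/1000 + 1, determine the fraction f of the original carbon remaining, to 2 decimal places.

α − 1 = ε/1000 = -0.0273
(δ_res + 1000)/(δ₀ + 1000) = (-24.8 + 1000)/(-38.2 + 1000) = 975.2/961.8 = 1.013932
f = 1.013932^(1/-0.0273) = exp(ln(1.013932)/-0.0273) = exp(0.01384/-0.0273)
f = exp(-0.5068) = 0.6024

0.60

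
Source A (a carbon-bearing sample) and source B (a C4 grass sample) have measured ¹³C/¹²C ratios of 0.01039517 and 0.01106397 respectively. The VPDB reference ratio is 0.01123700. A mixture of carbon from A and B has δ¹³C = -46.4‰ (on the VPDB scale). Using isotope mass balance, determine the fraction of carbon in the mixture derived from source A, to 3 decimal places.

0.521

δ_A = (0.01039517/0.01123700 − 1)×1000 = (0.925084 − 1)×1000 = -74.916‰
δ_B = (0.01106397/0.01123700 − 1)×1000 = (0.984602 − 1)×1000 = -15.398‰
f_A = (δ_mix − δ_B)/(δ_A − δ_B) = (-46.4 − (-15.398))/(-74.916 − (-15.398))
f_A = -31.002 / -59.518 = 0.5209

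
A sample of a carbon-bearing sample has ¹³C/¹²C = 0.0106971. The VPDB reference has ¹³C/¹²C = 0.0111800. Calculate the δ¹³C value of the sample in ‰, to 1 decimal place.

-43.2‰

δ¹³C = (R_sample / R_standard − 1) × 1000
R_sample / R_standard = 0.0106971 / 0.0111800 = 0.956807
δ¹³C = (0.956807 − 1) × 1000 = -43.19‰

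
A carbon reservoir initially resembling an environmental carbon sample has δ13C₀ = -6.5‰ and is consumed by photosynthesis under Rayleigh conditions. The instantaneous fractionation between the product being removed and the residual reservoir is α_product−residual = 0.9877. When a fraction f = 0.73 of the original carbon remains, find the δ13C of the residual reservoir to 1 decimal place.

-2.6‰

Rayleigh residual: δ_res = (δ₀ + 1000)·f^(α−1) − 1000
α − 1 = -0.01230
f^(α−1) = 0.73^(-0.01230) = 1.003878
δ_res = (-6.5 + 1000) × 1.003878 − 1000 = 997.353 − 1000 = -2.65‰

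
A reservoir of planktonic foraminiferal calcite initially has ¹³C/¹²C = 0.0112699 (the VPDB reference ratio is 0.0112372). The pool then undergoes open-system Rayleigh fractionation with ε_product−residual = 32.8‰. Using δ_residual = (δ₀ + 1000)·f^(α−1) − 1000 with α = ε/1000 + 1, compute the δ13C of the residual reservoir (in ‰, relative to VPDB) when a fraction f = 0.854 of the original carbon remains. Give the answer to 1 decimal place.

δ₀ = (0.0112699/0.0112372 − 1)×1000 = (1.002910 − 1)×1000 = 2.910‰
α − 1 = ε/1000 = 0.0328
f^(α−1) = 0.854^(0.0328) = 0.994837
δ_res = (2.910 + 1000) × 0.994837 − 1000 = 997.732 − 1000 = -2.27‰

-2.3‰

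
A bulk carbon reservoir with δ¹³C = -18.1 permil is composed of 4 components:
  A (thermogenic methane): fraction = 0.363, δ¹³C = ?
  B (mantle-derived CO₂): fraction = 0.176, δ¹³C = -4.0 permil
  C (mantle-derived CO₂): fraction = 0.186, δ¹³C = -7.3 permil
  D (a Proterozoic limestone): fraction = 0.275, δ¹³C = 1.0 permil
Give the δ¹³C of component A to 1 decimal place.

Isotope mass balance: δ_bulk = Σ fᵢ·δᵢ.
-18.1 = 0.363×δ_A + 0.176×(-4.0) + 0.186×(-7.3) + 0.275×(1.0)
0.363·δ_A = -18.1 − (-1.787) = -16.313
δ_A = -16.313 / 0.363 = -44.94 permil

-44.9 permil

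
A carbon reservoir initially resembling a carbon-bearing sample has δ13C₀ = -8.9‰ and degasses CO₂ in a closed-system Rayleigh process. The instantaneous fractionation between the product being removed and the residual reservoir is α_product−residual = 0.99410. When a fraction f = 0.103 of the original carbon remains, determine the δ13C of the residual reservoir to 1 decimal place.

4.5‰

Rayleigh residual: δ_res = (δ₀ + 1000)·f^(α−1) − 1000
α − 1 = -0.00590
f^(α−1) = 0.103^(-0.00590) = 1.013501
δ_res = (-8.9 + 1000) × 1.013501 − 1000 = 1004.481 − 1000 = 4.48‰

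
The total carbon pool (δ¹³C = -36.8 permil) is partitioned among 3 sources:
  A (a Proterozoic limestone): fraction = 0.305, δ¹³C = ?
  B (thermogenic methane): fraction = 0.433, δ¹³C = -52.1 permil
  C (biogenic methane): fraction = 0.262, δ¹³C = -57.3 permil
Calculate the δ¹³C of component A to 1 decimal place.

2.5 permil

Isotope mass balance: δ_bulk = Σ fᵢ·δᵢ.
-36.8 = 0.305×δ_A + 0.433×(-52.1) + 0.262×(-57.3)
0.305·δ_A = -36.8 − (-37.572) = 0.772
δ_A = 0.772 / 0.305 = 2.53 permil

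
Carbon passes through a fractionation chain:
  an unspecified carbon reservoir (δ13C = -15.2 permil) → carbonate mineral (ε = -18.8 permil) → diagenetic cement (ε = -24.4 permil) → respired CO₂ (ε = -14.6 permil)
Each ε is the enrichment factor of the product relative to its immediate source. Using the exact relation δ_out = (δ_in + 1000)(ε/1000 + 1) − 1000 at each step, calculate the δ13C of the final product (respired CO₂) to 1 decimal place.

step 1: δ = (-15.20 + 1000)·(-18.8/1000 + 1) − 1000 = -33.71 permil
step 2: δ = (-33.71 + 1000)·(-24.4/1000 + 1) − 1000 = -57.29 permil
step 3: δ = (-57.29 + 1000)·(-14.6/1000 + 1) − 1000 = -71.06 permil

-71.1 permil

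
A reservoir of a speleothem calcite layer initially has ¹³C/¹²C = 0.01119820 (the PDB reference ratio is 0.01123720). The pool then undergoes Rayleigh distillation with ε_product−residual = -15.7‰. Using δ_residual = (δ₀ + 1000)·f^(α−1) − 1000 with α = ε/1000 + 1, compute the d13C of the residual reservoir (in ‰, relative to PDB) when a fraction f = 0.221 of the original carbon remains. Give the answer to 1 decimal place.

δ₀ = (0.01119820/0.01123720 − 1)×1000 = (0.996529 − 1)×1000 = -3.471‰
α − 1 = ε/1000 = -0.0157
f^(α−1) = 0.221^(-0.0157) = 1.023984
δ_res = (-3.471 + 1000) × 1.023984 − 1000 = 1020.430 − 1000 = 20.43‰

20.4‰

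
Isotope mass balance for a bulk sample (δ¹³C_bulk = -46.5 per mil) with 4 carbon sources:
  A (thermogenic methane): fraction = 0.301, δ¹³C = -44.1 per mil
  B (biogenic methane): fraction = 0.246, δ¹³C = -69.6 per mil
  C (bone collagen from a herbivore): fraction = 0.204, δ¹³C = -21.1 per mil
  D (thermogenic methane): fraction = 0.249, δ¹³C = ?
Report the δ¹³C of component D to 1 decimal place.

Isotope mass balance: δ_bulk = Σ fᵢ·δᵢ.
-46.5 = 0.301×(-44.1) + 0.246×(-69.6) + 0.204×(-21.1) + 0.249×δ_D
0.249·δ_D = -46.5 − (-34.700) = -11.800
δ_D = -11.800 / 0.249 = -47.39 per mil

-47.4 per mil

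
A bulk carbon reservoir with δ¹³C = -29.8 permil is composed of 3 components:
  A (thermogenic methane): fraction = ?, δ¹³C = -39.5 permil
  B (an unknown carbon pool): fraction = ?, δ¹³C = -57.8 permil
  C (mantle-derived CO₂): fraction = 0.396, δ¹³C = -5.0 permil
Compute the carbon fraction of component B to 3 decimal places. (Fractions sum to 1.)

Let f_B and f_A be the unknown fractions; fractions sum to 1 so f_B + f_A = 0.604.
Mass balance: Σ fᵢ·δᵢ = δ_bulk ⇒ f_B·(-57.8) + f_A·(-39.5) = -29.8 − (-1.980) = -27.820
Substitute f_A = 0.604 − f_B:
f_B·(-57.8 − -39.5) = -27.820 − 0.604×(-39.5) = -3.962
f_B = -3.962 / -18.3 = 0.2165

0.217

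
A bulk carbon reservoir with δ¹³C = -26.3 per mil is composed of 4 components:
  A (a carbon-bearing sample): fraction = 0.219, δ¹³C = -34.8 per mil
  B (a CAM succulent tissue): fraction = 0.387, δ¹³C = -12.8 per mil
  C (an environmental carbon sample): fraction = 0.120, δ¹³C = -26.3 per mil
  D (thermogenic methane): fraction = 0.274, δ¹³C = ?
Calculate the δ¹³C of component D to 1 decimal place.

Isotope mass balance: δ_bulk = Σ fᵢ·δᵢ.
-26.3 = 0.219×(-34.8) + 0.387×(-12.8) + 0.120×(-26.3) + 0.274×δ_D
0.274·δ_D = -26.3 − (-15.731) = -10.569
δ_D = -10.569 / 0.274 = -38.57 per mil

-38.6 per mil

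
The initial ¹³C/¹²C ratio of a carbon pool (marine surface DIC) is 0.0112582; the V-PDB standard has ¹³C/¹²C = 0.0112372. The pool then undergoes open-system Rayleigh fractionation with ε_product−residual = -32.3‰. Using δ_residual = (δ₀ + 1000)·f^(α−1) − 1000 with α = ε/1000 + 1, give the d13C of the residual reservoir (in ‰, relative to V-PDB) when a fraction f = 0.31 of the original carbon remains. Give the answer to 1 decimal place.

δ₀ = (0.0112582/0.0112372 − 1)×1000 = (1.001869 − 1)×1000 = 1.869‰
α − 1 = ε/1000 = -0.0323
f^(α−1) = 0.31^(-0.0323) = 1.038554
δ_res = (1.869 + 1000) × 1.038554 − 1000 = 1040.495 − 1000 = 40.49‰

40.5‰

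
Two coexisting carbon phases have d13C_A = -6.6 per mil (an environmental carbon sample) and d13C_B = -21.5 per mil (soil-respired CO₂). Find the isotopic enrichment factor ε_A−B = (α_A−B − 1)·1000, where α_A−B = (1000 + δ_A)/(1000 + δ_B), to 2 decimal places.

α_A−B = (1000 + -6.6) / (1000 + -21.5) = 993.4 / 978.5 = 1.015227
ε_A−B = (1.015227 − 1) × 1000 = 15.227 per mil
(The approximation ε ≈ δ_A − δ_B would give 14.9 per mil.)

15.23 per mil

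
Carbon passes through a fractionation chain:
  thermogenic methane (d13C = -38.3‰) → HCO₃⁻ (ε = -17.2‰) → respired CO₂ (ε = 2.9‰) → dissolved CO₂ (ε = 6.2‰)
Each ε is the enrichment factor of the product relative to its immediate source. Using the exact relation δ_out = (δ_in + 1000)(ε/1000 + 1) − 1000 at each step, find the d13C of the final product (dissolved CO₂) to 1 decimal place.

step 1: δ = (-38.30 + 1000)·(-17.2/1000 + 1) − 1000 = -54.84‰
step 2: δ = (-54.84 + 1000)·(2.9/1000 + 1) − 1000 = -52.10‰
step 3: δ = (-52.10 + 1000)·(6.2/1000 + 1) − 1000 = -46.22‰

-46.2‰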